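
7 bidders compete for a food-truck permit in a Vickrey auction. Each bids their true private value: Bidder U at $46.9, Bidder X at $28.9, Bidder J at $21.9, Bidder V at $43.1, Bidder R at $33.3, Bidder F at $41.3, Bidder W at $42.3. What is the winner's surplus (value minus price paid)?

Winner's surplus: $3.8.

Bids in descending order: Bidder U $46.9; Bidder V $43.1; Bidder W $42.3; Bidder F $41.3; Bidder R $33.3; Bidder X $28.9; Bidder J $21.9.
Bidder U wins with the top bid and pays the second-highest, $43.1.
Surplus = $46.9 − $43.1 = $3.8.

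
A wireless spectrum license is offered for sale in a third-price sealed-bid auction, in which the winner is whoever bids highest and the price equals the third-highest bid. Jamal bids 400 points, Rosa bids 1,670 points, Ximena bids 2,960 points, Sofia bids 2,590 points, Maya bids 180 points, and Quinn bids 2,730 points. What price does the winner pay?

2,590 points

Bids in descending order: Ximena 2,960 points; Quinn 2,730 points; Sofia 2,590 points; Rosa 1,670 points; Jamal 400 points; Maya 180 points.
Ximena is the highest bidder, so Ximena wins.
Under the third-price rule, the price is the third-highest bid: 2,590 points.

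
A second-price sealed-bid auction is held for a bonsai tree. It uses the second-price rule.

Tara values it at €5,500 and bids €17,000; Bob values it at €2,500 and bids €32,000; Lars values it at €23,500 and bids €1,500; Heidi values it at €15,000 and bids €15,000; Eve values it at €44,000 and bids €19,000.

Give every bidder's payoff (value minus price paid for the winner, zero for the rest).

Payoffs: Tara €0, Bob -€16,500, Lars €0, Heidi €0, Eve €0.

Ordered from highest: Bob €32,000 > Eve €19,000 > Tara €17,000 > Heidi €15,000 > Lars €1,500.
Bob has the top bid and wins; the price is the second-highest bid, €19,000.
Bob's payoff = €2,500 − €19,000 = -€16,500. All other bidders lose, so their payoff is 0.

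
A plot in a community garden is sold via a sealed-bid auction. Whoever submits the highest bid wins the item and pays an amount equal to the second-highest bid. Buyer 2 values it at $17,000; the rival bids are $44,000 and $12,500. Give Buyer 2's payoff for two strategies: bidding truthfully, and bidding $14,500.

(a) $0  (b) $0

The highest competing bid is $44,000.
Bidding truthfully at $17,000: the top bid is $44,000 (a rival), so Buyer 2 loses. Payoff = $0.
Bidding $14,500: the top bid is $44,000 (a rival), so Buyer 2 loses. Payoff = $0.
The bid only affects whether you win, not the price — here both bids land on the same side of the top rival bid, so the deviation is payoff-neutral.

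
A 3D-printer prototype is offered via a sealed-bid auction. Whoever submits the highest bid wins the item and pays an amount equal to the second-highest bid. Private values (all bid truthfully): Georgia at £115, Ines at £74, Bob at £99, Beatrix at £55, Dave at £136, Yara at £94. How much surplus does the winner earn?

Surplus = £21.

Ranking the bids: Dave £136; Georgia £115; Bob £99; Yara £94; Ines £74; Beatrix £55.
Dave wins with the top bid and pays the second-highest, £115.
Surplus = £136 − £115 = £21.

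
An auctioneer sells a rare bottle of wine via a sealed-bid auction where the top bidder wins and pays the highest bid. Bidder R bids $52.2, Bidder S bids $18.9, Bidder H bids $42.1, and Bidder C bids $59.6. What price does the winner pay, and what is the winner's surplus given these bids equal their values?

Price $59.6; surplus $0.0.

Ordered from highest: Bidder C $59.6; Bidder R $52.2; Bidder H $42.1; Bidder S $18.9.
Bidder C is the highest bidder, so Bidder C wins.
Under the first-price rule, the price is the highest bid: $59.6.
Surplus = $59.6 − $59.6 = $0.0.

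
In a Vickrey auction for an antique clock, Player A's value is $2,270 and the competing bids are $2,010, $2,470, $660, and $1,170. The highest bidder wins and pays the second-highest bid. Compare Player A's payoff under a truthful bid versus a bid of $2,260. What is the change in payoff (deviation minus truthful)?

The highest competing bid is $2,470.
Bidding truthfully at $2,270: the top bid is $2,470 (a rival), so Player A loses. Payoff = $0.
Bidding $2,260: the top bid is $2,470 (a rival), so Player A loses. Payoff = $0.
Change = $0 − $0 = $0.

Change in payoff: $0.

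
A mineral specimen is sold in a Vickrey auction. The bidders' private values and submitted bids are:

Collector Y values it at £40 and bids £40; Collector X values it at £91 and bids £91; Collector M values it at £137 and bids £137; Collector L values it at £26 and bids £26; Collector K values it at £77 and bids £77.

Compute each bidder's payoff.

Collector Y £0, Collector X £0, Collector M £46, Collector L £0, Collector K £0.

Bids in descending order: Collector M £137, then Collector X £91, then Collector K £77, then Collector Y £40, then Collector L £26.
Collector M has the top bid and wins; the price is the second-highest bid, £91.
Collector M's payoff = £137 − £91 = £46. All other bidders lose, so their payoff is 0.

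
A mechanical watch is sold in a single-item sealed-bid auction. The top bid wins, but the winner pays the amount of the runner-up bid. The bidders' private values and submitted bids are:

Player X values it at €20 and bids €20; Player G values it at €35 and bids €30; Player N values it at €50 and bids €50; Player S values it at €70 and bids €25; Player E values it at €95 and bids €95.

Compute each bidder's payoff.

Player X €0, Player G €0, Player N €0, Player S €0, Player E €45.

Bids in descending order: Player E €95 > Player N €50 > Player G €30 > Player S €25 > Player X €20.
Player E has the top bid and wins; the price is the second-highest bid, €50.
Player E's payoff = €95 − €50 = €45. All other bidders lose, so their payoff is 0.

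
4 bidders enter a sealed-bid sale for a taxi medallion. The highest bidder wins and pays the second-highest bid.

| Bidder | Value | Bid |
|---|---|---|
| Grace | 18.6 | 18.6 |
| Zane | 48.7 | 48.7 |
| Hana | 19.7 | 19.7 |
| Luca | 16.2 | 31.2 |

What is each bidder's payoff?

Ranking the bids: Zane 48.7 > Luca 31.2 > Hana 19.7 > Grace 18.6.
Zane has the top bid and wins; the price is the second-highest bid, 31.2.
Zane's payoff = 48.7 − 31.2 = 17.5. All other bidders lose, so their payoff is 0.

Payoffs: Grace 0.0, Zane 17.5, Hana 0.0, Luca 0.0.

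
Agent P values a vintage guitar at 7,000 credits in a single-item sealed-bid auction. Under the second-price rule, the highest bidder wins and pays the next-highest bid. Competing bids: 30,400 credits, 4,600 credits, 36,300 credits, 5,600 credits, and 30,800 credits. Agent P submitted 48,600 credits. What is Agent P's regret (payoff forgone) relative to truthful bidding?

The highest competing bid is 36,300 credits.
Bidding truthfully at 7,000 credits: the top bid is 36,300 credits (a rival), so Agent P loses. Payoff = 0 credits.
Bidding 48,600 credits: Agent P has the top bid, wins, and pays the second-highest bid 36,300 credits. Payoff = 7,000 credits − 36,300 credits = -29,300 credits.
Regret = truthful payoff − actual payoff = 0 credits − -29,300 credits = 29,300 credits.

Payoff forgone: 29,300 credits.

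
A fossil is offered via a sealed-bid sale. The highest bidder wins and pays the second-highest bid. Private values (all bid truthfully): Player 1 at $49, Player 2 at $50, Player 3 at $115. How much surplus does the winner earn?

Sorted high to low: Player 3 $115, then Player 2 $50, then Player 1 $49.
Player 3 wins with the top bid and pays the second-highest, $50.
Surplus = $115 − $50 = $65.

$65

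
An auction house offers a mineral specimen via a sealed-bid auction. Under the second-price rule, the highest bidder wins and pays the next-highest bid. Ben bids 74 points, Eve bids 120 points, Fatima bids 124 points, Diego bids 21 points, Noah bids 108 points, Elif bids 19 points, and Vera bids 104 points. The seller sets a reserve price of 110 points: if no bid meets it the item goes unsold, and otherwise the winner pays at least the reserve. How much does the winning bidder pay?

Price paid: 120 points.

Bids in descending order: Fatima 124 points, then Eve 120 points, then Noah 108 points, then Vera 104 points, then Ben 74 points, then Diego 21 points, then Elif 19 points.
Fatima has the highest bid, so Fatima wins.
The second-highest bid is 120 points, which exceeds the reserve, so that sets the price.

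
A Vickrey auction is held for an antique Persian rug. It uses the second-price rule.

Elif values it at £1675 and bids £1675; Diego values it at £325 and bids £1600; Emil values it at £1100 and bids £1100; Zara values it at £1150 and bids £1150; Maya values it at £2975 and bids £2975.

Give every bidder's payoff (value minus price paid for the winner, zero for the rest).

Payoffs: Elif £0, Diego £0, Emil £0, Zara £0, Maya £1300.

Sorted high to low: Maya £2975; Elif £1675; Diego £1600; Zara £1150; Emil £1100.
Maya has the top bid and wins; the price is the second-highest bid, £1675.
Maya's payoff = £2975 − £1675 = £1300. All other bidders lose, so their payoff is 0.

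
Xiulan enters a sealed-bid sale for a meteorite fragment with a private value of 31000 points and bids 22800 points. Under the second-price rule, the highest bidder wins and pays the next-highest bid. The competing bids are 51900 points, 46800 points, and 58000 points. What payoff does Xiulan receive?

Payoff = 0 points.

Highest competing bid: 58000 points.
Xiulan's bid 22800 points is not the highest, so Xiulan loses, pays nothing, and earns zero payoff.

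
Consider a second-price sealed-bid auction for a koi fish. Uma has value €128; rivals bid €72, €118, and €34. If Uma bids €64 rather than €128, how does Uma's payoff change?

The highest competing bid is €118.
Bidding truthfully at €128: Uma has the top bid, wins, and pays the second-highest bid €118. Payoff = €128 − €118 = €10.
Bidding €64: the top bid is €118 (a rival), so Uma loses. Payoff = €0.
Change = €0 − €10 = -€10.
This is the dominant-strategy logic: truthful bidding weakly beats any alternative.

Change in payoff: -€10.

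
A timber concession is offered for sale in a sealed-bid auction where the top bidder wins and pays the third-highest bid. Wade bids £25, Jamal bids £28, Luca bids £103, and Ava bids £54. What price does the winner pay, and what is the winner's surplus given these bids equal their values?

Sorted high to low: Luca £103; Ava £54; Jamal £28; Wade £25.
Luca is the highest bidder, so Luca wins.
Under the third-price rule, the price is the third-highest bid: £28.
Surplus = £103 − £28 = £75.

The winner pays £28 for a surplus of £75.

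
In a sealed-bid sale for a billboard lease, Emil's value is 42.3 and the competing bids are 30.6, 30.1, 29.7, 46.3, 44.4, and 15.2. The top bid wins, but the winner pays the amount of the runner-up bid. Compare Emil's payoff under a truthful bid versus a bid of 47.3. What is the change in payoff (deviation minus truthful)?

The highest competing bid is 46.3.
Bidding truthfully at 42.3: the top bid is 46.3 (a rival), so Emil loses. Payoff = 0.0.
Bidding 47.3: Emil has the top bid, wins, and pays the second-highest bid 46.3. Payoff = 42.3 − 46.3 = -4.0.
Change = -4.0 − 0.0 = -4.0.
This is the dominant-strategy logic: truthful bidding weakly beats any alternative.

Change in payoff: -4.0.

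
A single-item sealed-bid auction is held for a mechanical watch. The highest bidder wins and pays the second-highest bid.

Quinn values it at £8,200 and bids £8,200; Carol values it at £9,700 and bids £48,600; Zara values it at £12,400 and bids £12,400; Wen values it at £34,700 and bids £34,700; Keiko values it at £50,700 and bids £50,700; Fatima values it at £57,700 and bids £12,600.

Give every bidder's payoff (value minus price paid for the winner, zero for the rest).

Ordered from highest: Keiko £50,700; Carol £48,600; Wen £34,700; Fatima £12,600; Zara £12,400; Quinn £8,200.
Keiko has the top bid and wins; the price is the second-highest bid, £48,600.
Keiko's payoff = £50,700 − £48,600 = £2,100. All other bidders lose, so their payoff is 0.

Quinn £0, Carol £0, Zara £0, Wen £0, Keiko £2,100, Fatima £0.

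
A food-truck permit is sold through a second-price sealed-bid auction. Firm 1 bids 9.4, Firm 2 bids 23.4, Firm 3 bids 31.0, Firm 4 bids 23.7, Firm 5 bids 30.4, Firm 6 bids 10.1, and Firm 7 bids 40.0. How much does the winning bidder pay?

Ordered from highest: Firm 7 40.0 > Firm 3 31.0 > Firm 5 30.4 > Firm 4 23.7 > Firm 2 23.4 > Firm 6 10.1 > Firm 1 9.4.
Firm 7 has the highest bid, so Firm 7 wins.
The second-highest bid is 31.0, so that is what Firm 7 pays.

31.0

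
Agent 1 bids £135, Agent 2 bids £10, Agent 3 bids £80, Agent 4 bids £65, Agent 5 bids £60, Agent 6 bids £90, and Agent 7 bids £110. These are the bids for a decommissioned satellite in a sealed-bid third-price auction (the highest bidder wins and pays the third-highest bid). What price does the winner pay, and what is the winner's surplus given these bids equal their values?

Sorted high to low: Agent 1 £135 > Agent 7 £110 > Agent 6 £90 > Agent 3 £80 > Agent 4 £65 > Agent 5 £60 > Agent 2 £10.
Agent 1 is the highest bidder, so Agent 1 wins.
Under the third-price rule, the price is the third-highest bid: £90.
Surplus = £135 − £90 = £45.

Price £90; surplus £45.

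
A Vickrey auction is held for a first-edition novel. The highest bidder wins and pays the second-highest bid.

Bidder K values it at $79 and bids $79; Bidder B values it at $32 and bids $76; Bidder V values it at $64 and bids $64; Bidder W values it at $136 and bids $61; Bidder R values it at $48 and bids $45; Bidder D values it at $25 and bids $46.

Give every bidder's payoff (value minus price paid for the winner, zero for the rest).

Ranking the bids: Bidder K $79, then Bidder B $76, then Bidder V $64, then Bidder W $61, then Bidder D $46, then Bidder R $45.
Bidder K has the top bid and wins; the price is the second-highest bid, $76.
Bidder K's payoff = $79 − $76 = $3. All other bidders lose, so their payoff is 0.

Payoffs: Bidder K $3, Bidder B $0, Bidder V $0, Bidder W $0, Bidder R $0, Bidder D $0.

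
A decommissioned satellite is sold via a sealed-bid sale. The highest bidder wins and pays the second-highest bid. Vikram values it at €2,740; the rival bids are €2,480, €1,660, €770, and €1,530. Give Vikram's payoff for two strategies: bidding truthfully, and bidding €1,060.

The highest competing bid is €2,480.
Bidding truthfully at €2,740: Vikram has the top bid, wins, and pays the second-highest bid €2,480. Payoff = €2,740 − €2,480 = €260.
Bidding €1,060: the top bid is €2,480 (a rival), so Vikram loses. Payoff = €0.
Deviating from a truthful bid can only lose payoff in a second-price auction — never gain.

(a) €260  (b) €0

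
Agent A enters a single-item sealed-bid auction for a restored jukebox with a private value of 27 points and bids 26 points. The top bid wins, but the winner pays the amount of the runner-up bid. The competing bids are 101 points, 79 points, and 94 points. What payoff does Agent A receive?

Highest competing bid: 101 points.
Agent A's bid 26 points is not the highest, so Agent A loses, pays nothing, and earns zero payoff.

Payoff = 0 points.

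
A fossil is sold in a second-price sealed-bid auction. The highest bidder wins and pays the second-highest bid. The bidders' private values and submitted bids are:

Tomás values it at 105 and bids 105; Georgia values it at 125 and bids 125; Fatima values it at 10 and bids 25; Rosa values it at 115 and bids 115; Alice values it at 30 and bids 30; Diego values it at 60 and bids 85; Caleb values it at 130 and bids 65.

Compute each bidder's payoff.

Tomás 0, Georgia 10, Fatima 0, Rosa 0, Alice 0, Diego 0, Caleb 0.

Bids in descending order: Georgia 125; Rosa 115; Tomás 105; Diego 85; Caleb 65; Alice 30; Fatima 25.
Georgia has the top bid and wins; the price is the second-highest bid, 115.
Georgia's payoff = 125 − 115 = 10. All other bidders lose, so their payoff is 0.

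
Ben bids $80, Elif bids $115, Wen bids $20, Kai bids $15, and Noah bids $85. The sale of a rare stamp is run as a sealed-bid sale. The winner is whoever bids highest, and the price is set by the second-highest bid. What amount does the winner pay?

The winner pays $85.

Ranking the bids: Elif $115; Noah $85; Ben $80; Wen $20; Kai $15.
Elif has the highest bid, so Elif wins.
The second-highest bid is $85, so that is what Elif pays.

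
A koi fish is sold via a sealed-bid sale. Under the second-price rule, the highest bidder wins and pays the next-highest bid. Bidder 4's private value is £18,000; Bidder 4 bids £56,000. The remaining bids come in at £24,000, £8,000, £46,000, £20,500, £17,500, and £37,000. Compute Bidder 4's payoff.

Highest competing bid: £46,000.
Bidder 4's bid £56,000 is the highest overall, so Bidder 4 wins and pays the second-highest bid, £46,000.
Payoff = value − price = £18,000 − £46,000 = -£28,000.
Overbidding won the item at a price above value — truthful bidding would have avoided this loss.

-£28,000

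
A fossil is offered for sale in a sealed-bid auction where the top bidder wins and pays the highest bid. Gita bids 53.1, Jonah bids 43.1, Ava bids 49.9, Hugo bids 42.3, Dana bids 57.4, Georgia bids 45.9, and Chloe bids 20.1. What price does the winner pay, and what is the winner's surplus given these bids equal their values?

Ordered from highest: Dana 57.4 > Gita 53.1 > Ava 49.9 > Georgia 45.9 > Jonah 43.1 > Hugo 42.3 > Chloe 20.1.
Dana is the highest bidder, so Dana wins.
Under the first-price rule, the price is the highest bid: 57.4.
Surplus = 57.4 − 57.4 = 0.0.

Price 57.4; surplus 0.0.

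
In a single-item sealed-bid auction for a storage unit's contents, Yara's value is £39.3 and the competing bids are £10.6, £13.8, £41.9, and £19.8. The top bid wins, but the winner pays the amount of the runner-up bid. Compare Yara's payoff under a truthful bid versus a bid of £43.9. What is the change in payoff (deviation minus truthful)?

The highest competing bid is £41.9.
Bidding truthfully at £39.3: the top bid is £41.9 (a rival), so Yara loses. Payoff = £0.0.
Bidding £43.9: Yara has the top bid, wins, and pays the second-highest bid £41.9. Payoff = £39.3 − £41.9 = -£2.6.
Change = -£2.6 − £0.0 = -£2.6.

Change in payoff: -£2.6.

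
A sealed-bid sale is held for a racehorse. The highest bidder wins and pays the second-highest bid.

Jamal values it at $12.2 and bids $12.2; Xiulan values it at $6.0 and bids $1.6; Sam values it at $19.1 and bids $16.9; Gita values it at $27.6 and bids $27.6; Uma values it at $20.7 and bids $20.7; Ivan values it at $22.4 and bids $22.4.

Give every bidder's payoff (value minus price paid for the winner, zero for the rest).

Ranking the bids: Gita $27.6; Ivan $22.4; Uma $20.7; Sam $16.9; Jamal $12.2; Xiulan $1.6.
Gita has the top bid and wins; the price is the second-highest bid, $22.4.
Gita's payoff = $27.6 − $22.4 = $5.2. All other bidders lose, so their payoff is 0.

Payoffs: Jamal $0.0, Xiulan $0.0, Sam $0.0, Gita $5.2, Uma $0.0, Ivan $0.0.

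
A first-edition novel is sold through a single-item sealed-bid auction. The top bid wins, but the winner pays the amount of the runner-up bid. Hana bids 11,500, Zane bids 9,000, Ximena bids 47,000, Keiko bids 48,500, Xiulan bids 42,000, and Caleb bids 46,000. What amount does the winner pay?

Price paid: 47,000.

Bids in descending order: Keiko 48,500 > Ximena 47,000 > Caleb 46,000 > Xiulan 42,000 > Hana 11,500 > Zane 9,000.
Keiko has the highest bid, so Keiko wins.
The second-highest bid is 47,000, so that is what Keiko pays.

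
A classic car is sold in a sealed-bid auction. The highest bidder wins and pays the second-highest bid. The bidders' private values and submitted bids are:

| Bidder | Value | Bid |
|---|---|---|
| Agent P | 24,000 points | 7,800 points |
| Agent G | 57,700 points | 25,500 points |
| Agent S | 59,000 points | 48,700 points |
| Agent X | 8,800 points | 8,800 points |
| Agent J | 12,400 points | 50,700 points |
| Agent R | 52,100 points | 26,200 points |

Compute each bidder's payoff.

Agent P 0 points, Agent G 0 points, Agent S 0 points, Agent X 0 points, Agent J -36,300 points, Agent R 0 points.

Sorted high to low: Agent J 50,700 points > Agent S 48,700 points > Agent R 26,200 points > Agent G 25,500 points > Agent X 8,800 points > Agent P 7,800 points.
Agent J has the top bid and wins; the price is the second-highest bid, 48,700 points.
Agent J's payoff = 12,400 points − 48,700 points = -36,300 points. All other bidders lose, so their payoff is 0.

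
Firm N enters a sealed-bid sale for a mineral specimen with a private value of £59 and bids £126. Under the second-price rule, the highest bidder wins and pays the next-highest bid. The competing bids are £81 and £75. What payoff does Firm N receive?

-£22

Highest competing bid: £81.
Firm N's bid £126 is the highest overall, so Firm N wins and pays the second-highest bid, £81.
Payoff = value − price = £59 − £81 = -£22.
Overbidding won the item at a price above value — truthful bidding would have avoided this loss.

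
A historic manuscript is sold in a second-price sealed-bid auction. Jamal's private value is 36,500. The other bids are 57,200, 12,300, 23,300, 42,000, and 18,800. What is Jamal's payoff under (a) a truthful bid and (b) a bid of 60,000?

Truthful: 0; alternative: -20,700.

The highest competing bid is 57,200.
Bidding truthfully at 36,500: the top bid is 57,200 (a rival), so Jamal loses. Payoff = 0.
Bidding 60,000: Jamal has the top bid, wins, and pays the second-highest bid 57,200. Payoff = 36,500 − 57,200 = -20,700.
Deviating from a truthful bid can only lose payoff in a second-price auction — never gain.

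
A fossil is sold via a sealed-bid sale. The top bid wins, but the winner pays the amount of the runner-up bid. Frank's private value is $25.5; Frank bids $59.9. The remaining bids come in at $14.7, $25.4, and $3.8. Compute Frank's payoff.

Frank's payoff: $0.1.

Highest competing bid: $25.4.
Frank's bid $59.9 is the highest overall, so Frank wins and pays the second-highest bid, $25.4.
Payoff = value − price = $25.5 − $25.4 = $0.1.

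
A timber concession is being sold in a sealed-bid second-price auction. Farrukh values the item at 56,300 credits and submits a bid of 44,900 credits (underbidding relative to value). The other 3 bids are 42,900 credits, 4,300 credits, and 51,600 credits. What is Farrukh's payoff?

Payoff = 0 credits.

Highest competing bid: 51,600 credits.
Farrukh's bid 44,900 credits is not the highest, so Farrukh loses, pays nothing, and earns zero payoff.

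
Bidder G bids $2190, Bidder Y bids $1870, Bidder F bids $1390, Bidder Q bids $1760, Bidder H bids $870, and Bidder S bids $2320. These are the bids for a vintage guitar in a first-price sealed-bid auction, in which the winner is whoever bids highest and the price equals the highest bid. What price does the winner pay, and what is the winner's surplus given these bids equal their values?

Bids in descending order: Bidder S $2320, then Bidder G $2190, then Bidder Y $1870, then Bidder Q $1760, then Bidder F $1390, then Bidder H $870.
Bidder S is the highest bidder, so Bidder S wins.
Under the first-price rule, the price is the highest bid: $2320.
Surplus = $2320 − $2320 = $0.

The winner pays $2320 for a surplus of $0.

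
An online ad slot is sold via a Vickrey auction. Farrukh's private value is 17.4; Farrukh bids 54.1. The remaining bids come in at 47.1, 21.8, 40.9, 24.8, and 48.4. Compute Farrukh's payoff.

-31.0

Highest competing bid: 48.4.
Farrukh's bid 54.1 is the highest overall, so Farrukh wins and pays the second-highest bid, 48.4.
Payoff = value − price = 17.4 − 48.4 = -31.0.
Overbidding won the item at a price above value — truthful bidding would have avoided this loss.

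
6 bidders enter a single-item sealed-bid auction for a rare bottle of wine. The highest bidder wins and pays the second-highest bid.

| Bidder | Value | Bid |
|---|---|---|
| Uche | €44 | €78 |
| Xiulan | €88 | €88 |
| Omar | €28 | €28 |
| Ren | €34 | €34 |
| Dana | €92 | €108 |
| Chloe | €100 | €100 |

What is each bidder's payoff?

Ordered from highest: Dana €108, then Chloe €100, then Xiulan €88, then Uche €78, then Ren €34, then Omar €28.
Dana has the top bid and wins; the price is the second-highest bid, €100.
Dana's payoff = €92 − €100 = -€8. All other bidders lose, so their payoff is 0.

Payoffs: Uche €0, Xiulan €0, Omar €0, Ren €0, Dana -€8, Chloe €0.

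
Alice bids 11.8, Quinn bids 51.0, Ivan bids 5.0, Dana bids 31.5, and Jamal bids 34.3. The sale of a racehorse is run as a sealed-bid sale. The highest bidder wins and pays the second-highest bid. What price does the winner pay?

The winner pays 34.3.

Bids in descending order: Quinn 51.0 > Jamal 34.3 > Dana 31.5 > Alice 11.8 > Ivan 5.0.
Quinn has the highest bid, so Quinn wins.
The second-highest bid is 34.3, so that is what Quinn pays.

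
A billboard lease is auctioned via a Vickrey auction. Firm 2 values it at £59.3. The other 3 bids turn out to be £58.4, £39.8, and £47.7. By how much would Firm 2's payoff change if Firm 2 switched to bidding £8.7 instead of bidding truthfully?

Payoff change: -£0.9.

The highest competing bid is £58.4.
Bidding truthfully at £59.3: Firm 2 has the top bid, wins, and pays the second-highest bid £58.4. Payoff = £59.3 − £58.4 = £0.9.
Bidding £8.7: the top bid is £58.4 (a rival), so Firm 2 loses. Payoff = £0.0.
Change = £0.0 − £0.9 = -£0.9.
Deviating from a truthful bid can only lose payoff in a second-price auction — never gain.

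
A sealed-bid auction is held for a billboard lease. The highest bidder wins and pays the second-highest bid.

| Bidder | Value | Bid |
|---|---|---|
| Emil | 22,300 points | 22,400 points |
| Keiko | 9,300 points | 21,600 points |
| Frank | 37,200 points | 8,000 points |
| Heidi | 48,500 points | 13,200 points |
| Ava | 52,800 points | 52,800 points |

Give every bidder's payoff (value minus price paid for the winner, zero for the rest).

Sorted high to low: Ava 52,800 points > Emil 22,400 points > Keiko 21,600 points > Heidi 13,200 points > Frank 8,000 points.
Ava has the top bid and wins; the price is the second-highest bid, 22,400 points.
Ava's payoff = 52,800 points − 22,400 points = 30,400 points. All other bidders lose, so their payoff is 0.

Emil 0 points, Keiko 0 points, Frank 0 points, Heidi 0 points, Ava 30,400 points.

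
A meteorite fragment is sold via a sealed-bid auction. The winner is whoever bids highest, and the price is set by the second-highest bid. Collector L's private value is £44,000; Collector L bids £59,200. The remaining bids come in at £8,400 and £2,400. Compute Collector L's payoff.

Collector L's payoff: £35,600.

Highest competing bid: £8,400.
Collector L's bid £59,200 is the highest overall, so Collector L wins and pays the second-highest bid, £8,400.
Payoff = value − price = £44,000 − £8,400 = £35,600.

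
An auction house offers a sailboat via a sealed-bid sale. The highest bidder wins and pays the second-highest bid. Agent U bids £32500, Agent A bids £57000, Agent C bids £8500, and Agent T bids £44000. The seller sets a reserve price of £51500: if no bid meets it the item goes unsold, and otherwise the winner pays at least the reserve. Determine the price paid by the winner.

Ordered from highest: Agent A £57000; Agent T £44000; Agent U £32500; Agent C £8500.
Agent A has the highest bid, so Agent A wins.
The second-highest bid is £44000, but the reserve £51500 is higher, so the price is the reserve.

Price paid: £51500.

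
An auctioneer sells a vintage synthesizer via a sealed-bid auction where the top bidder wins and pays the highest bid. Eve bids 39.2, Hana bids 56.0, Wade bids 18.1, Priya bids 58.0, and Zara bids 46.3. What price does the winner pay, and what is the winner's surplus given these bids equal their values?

Ordered from highest: Priya 58.0, then Hana 56.0, then Zara 46.3, then Eve 39.2, then Wade 18.1.
Priya is the highest bidder, so Priya wins.
Under the first-price rule, the price is the highest bid: 58.0.
Surplus = 58.0 − 58.0 = 0.0.

The winner pays 58.0 for a surplus of 0.0.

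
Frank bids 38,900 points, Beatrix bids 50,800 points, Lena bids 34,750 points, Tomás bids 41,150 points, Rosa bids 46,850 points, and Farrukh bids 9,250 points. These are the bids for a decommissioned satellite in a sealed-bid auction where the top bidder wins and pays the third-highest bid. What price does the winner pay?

41,150 points

Bids in descending order: Beatrix 50,800 points > Rosa 46,850 points > Tomás 41,150 points > Frank 38,900 points > Lena 34,750 points > Farrukh 9,250 points.
Beatrix is the highest bidder, so Beatrix wins.
Under the third-price rule, the price is the third-highest bid: 41,150 points.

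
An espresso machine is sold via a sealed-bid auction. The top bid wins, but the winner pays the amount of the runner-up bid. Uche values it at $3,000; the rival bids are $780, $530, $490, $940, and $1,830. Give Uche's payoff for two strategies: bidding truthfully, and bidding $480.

Truthful: $1,170; alternative: $0.

The highest competing bid is $1,830.
Bidding truthfully at $3,000: Uche has the top bid, wins, and pays the second-highest bid $1,830. Payoff = $3,000 − $1,830 = $1,170.
Bidding $480: the top bid is $1,830 (a rival), so Uche loses. Payoff = $0.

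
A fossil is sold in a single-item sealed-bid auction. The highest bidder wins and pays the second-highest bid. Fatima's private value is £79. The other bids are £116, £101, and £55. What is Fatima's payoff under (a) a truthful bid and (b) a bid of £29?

(a) £0  (b) £0

The highest competing bid is £116.
Bidding truthfully at £79: the top bid is £116 (a rival), so Fatima loses. Payoff = £0.
Bidding £29: the top bid is £116 (a rival), so Fatima loses. Payoff = £0.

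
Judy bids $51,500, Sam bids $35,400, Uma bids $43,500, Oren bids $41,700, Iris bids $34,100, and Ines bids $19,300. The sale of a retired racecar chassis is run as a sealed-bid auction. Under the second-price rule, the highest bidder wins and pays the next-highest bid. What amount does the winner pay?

Price paid: $43,500.

Bids in descending order: Judy $51,500 > Uma $43,500 > Oren $41,700 > Sam $35,400 > Iris $34,100 > Ines $19,300.
Judy has the highest bid, so Judy wins.
The second-highest bid is $43,500, so that is what Judy pays.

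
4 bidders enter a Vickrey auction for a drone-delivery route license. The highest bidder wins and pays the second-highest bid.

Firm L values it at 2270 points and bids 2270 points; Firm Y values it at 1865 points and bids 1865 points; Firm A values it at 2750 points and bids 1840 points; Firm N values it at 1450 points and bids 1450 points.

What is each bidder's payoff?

Firm L 405 points, Firm Y 0 points, Firm A 0 points, Firm N 0 points.

Bids in descending order: Firm L 2270 points, then Firm Y 1865 points, then Firm A 1840 points, then Firm N 1450 points.
Firm L has the top bid and wins; the price is the second-highest bid, 1865 points.
Firm L's payoff = 2270 points − 1865 points = 405 points. All other bidders lose, so their payoff is 0.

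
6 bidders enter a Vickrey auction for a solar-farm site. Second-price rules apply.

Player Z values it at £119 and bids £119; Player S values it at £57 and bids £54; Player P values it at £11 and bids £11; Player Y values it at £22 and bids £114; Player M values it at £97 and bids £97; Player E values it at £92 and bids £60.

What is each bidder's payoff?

Sorted high to low: Player Z £119, then Player Y £114, then Player M £97, then Player E £60, then Player S £54, then Player P £11.
Player Z has the top bid and wins; the price is the second-highest bid, £114.
Player Z's payoff = £119 − £114 = £5. All other bidders lose, so their payoff is 0.

Player Z £5, Player S £0, Player P £0, Player Y £0, Player M £0, Player E £0.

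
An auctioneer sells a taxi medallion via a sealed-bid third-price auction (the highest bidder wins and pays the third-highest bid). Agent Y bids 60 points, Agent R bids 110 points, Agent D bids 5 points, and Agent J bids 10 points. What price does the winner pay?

10 points

Sorted high to low: Agent R 110 points, then Agent Y 60 points, then Agent J 10 points, then Agent D 5 points.
Agent R is the highest bidder, so Agent R wins.
Under the third-price rule, the price is the third-highest bid: 10 points.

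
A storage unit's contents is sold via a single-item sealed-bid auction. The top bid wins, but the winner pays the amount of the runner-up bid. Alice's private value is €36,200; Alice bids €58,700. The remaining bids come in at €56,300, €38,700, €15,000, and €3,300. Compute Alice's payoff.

Highest competing bid: €56,300.
Alice's bid €58,700 is the highest overall, so Alice wins and pays the second-highest bid, €56,300.
Payoff = value − price = €36,200 − €56,300 = -€20,100.
Overbidding won the item at a price above value — truthful bidding would have avoided this loss.

-€20,100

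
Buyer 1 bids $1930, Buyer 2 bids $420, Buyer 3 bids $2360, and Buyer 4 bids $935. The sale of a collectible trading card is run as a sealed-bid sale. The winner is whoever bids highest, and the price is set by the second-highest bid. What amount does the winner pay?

Price paid: $1930.

Ordered from highest: Buyer 3 $2360 > Buyer 1 $1930 > Buyer 4 $935 > Buyer 2 $420.
Buyer 3 has the highest bid, so Buyer 3 wins.
The second-highest bid is $1930, so that is what Buyer 3 pays.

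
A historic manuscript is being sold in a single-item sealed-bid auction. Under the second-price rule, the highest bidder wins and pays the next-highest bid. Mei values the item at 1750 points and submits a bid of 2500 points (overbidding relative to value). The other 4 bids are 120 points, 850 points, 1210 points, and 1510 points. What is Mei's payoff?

Highest competing bid: 1510 points.
Mei's bid 2500 points is the highest overall, so Mei wins and pays the second-highest bid, 1510 points.
Payoff = value − price = 1750 points − 1510 points = 240 points.

240 points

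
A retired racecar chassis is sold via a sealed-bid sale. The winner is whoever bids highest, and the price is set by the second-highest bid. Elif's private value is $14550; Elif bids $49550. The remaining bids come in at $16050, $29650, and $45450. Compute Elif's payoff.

Highest competing bid: $45450.
Elif's bid $49550 is the highest overall, so Elif wins and pays the second-highest bid, $45450.
Payoff = value − price = $14550 − $45450 = -$30900.

Elif's payoff: -$30900.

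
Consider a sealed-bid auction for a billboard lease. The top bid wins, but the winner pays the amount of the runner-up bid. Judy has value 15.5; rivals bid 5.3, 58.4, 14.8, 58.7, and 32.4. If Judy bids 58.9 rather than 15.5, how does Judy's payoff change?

The highest competing bid is 58.7.
Bidding truthfully at 15.5: the top bid is 58.7 (a rival), so Judy loses. Payoff = 0.0.
Bidding 58.9: Judy has the top bid, wins, and pays the second-highest bid 58.7. Payoff = 15.5 − 58.7 = -43.2.
Change = -43.2 − 0.0 = -43.2.

Payoff change: -43.2.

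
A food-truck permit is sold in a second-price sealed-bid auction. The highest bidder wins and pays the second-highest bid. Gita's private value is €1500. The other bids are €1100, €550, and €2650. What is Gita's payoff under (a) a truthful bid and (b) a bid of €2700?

The highest competing bid is €2650.
Bidding truthfully at €1500: the top bid is €2650 (a rival), so Gita loses. Payoff = €0.
Bidding €2700: Gita has the top bid, wins, and pays the second-highest bid €2650. Payoff = €1500 − €2650 = -€1150.
Deviating from a truthful bid can only lose payoff in a second-price auction — never gain.

Truthful: €0; alternative: -€1150.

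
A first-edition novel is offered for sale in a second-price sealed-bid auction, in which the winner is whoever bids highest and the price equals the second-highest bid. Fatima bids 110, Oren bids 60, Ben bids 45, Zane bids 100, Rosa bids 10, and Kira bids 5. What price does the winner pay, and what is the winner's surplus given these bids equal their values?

Price 100; surplus 10.

Ordered from highest: Fatima 110, then Zane 100, then Oren 60, then Ben 45, then Rosa 10, then Kira 5.
Fatima is the highest bidder, so Fatima wins.
Under the second-price rule, the price is the second-highest bid: 100.
Surplus = 110 − 100 = 10.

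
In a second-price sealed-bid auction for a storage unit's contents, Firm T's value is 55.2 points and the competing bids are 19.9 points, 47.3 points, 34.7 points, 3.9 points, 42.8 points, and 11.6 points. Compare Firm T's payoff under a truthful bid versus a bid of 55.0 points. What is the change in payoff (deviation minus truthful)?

0.0 points

The highest competing bid is 47.3 points.
Bidding truthfully at 55.2 points: Firm T has the top bid, wins, and pays the second-highest bid 47.3 points. Payoff = 55.2 points − 47.3 points = 7.9 points.
Bidding 55.0 points: Firm T has the top bid, wins, and pays the second-highest bid 47.3 points. Payoff = 55.2 points − 47.3 points = 7.9 points.
Change = 7.9 points − 7.9 points = 0.0 points.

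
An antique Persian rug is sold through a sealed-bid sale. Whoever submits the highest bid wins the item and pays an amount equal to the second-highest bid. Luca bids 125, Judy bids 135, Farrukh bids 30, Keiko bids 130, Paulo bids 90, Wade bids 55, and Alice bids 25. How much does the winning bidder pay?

130

Ranking the bids: Judy 135; Keiko 130; Luca 125; Paulo 90; Wade 55; Farrukh 30; Alice 25.
Judy has the highest bid, so Judy wins.
The second-highest bid is 130, so that is what Judy pays.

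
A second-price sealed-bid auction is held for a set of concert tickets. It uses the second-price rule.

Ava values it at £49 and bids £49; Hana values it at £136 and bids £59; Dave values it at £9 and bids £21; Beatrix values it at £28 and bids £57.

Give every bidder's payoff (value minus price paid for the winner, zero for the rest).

Bids in descending order: Hana £59 > Beatrix £57 > Ava £49 > Dave £21.
Hana has the top bid and wins; the price is the second-highest bid, £57.
Hana's payoff = £136 − £57 = £79. All other bidders lose, so their payoff is 0.

Payoffs: Ava £0, Hana £79, Dave £0, Beatrix £0.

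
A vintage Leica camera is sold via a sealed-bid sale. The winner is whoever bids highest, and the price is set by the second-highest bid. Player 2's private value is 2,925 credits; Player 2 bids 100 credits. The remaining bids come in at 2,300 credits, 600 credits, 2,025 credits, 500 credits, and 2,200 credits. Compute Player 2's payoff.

Highest competing bid: 2,300 credits.
Player 2's bid 100 credits is not the highest, so Player 2 loses, pays nothing, and earns zero payoff.

The bidder's payoff: 0 credits.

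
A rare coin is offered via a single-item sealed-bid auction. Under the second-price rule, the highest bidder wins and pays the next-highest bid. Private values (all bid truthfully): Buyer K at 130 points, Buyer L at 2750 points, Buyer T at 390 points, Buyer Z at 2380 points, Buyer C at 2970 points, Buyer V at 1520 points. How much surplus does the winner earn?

Ordered from highest: Buyer C 2970 points > Buyer L 2750 points > Buyer Z 2380 points > Buyer V 1520 points > Buyer T 390 points > Buyer K 130 points.
Buyer C wins with the top bid and pays the second-highest, 2750 points.
Surplus = 2970 points − 2750 points = 220 points.

220 points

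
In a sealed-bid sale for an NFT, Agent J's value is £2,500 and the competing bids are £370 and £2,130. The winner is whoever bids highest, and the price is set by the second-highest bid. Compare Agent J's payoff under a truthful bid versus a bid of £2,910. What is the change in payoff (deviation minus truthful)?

Payoff change: £0.

The highest competing bid is £2,130.
Bidding truthfully at £2,500: Agent J has the top bid, wins, and pays the second-highest bid £2,130. Payoff = £2,500 − £2,130 = £370.
Bidding £2,910: Agent J has the top bid, wins, and pays the second-highest bid £2,130. Payoff = £2,500 − £2,130 = £370.
Change = £370 − £370 = £0.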